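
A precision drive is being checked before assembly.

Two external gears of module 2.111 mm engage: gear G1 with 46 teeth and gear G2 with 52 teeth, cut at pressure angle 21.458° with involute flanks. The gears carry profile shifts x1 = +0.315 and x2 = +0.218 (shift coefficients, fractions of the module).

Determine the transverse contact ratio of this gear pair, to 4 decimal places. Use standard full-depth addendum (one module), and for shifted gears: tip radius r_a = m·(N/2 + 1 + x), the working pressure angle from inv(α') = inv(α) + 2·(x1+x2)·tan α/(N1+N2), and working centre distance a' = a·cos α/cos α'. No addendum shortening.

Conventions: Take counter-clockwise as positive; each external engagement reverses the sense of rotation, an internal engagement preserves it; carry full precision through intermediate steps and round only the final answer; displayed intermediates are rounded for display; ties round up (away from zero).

1.6086

topology: single-mesh involute geometry — m = 2.111, 46T/52T pair
base radii: r_b1 = 45.187596, r_b2 = 51.081631
tip radii: r_a1 = 51.328965, r_a2 = 57.457198
inv(α') = inv(21.458°) + 2·(+0.315+0.218)·tan α/(46+52) = 0.02282676  ⇒  α' = 22.92906°
a' = a·cos α / cos α' = 103.4390·cos 21.458°/cos 22.92906° = 104.528216
action lengths: √(r_a1²−r_b1²) = 24.346330, √(r_a2²−r_b2²) = 26.305829
base pitch p_b = π·m·cos α = 6.172218
CR = (24.346330 + 26.305829 − 104.528216·sin 22.92906°)/6.172218 = 1.608643
contact ratio ≈ 1.6086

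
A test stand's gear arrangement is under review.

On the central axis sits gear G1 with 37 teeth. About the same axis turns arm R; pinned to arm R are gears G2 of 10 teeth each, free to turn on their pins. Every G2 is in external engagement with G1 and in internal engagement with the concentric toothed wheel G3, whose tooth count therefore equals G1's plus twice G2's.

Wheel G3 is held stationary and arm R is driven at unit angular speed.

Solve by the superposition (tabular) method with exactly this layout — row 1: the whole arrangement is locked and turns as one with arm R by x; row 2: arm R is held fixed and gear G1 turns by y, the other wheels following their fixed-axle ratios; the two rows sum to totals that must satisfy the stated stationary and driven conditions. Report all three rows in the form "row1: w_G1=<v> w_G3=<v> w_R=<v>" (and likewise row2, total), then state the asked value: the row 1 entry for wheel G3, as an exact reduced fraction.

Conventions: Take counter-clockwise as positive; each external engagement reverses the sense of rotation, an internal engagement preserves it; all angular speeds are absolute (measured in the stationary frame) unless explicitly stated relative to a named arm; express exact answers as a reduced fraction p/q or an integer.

topology: planetary set — G1 37T / G2 10T / G3 57T, arm = carrier (Willis)
row 1: whole set turns with the arm by x
row 2: sun turns y, ring = −(37/57)·y, arm 0
boundary: total ω_ring = x − (37/57)·y = 0 and total ω_arm = x = 1  ⇒  y = 57/37, x = 1
row 2 ring = −(37/57)·57/37 = -1
totals (row 1 + row 2): sun 1 + 57/37 = 94/37, ring 1 + (-1) = 0, arm 1 + 0 = 1
asked cell (row1, ring) = 1

row1: w_G1=1 w_G3=1 w_R=1
row2: w_G1=57/37 w_G3=-1 w_R=0
total: w_G1=94/37 w_G3=0 w_R=1
asked value: 1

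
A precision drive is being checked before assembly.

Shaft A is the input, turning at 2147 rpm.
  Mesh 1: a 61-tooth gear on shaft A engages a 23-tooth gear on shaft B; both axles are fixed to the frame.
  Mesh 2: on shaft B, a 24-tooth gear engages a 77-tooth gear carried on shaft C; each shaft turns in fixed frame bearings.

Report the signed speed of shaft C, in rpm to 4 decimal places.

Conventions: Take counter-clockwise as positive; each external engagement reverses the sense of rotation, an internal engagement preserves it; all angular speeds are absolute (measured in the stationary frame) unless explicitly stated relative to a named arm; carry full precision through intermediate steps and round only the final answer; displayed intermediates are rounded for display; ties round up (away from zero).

class = fixed-axis compound train [2 meshes; 2 ratios multiply, 2 sense flips]
mesh 1 [61T→23T]: ω = 2147.0000×61/23 = 5694.2174 rpm, sense flips to −
mesh 2 [24T→77T]: ω = 5694.2174×24/77 = 1774.8210 rpm, sense flips to +
signed output speed = +1774.8210 rpm

+1774.8210 rpm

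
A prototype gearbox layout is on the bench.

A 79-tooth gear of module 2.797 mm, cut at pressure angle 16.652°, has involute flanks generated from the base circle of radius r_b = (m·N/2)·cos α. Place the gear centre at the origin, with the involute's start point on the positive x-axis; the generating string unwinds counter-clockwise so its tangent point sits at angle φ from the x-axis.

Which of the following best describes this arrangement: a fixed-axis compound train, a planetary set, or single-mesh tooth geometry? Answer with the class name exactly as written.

recognized (one wheel, involute flank): single-mesh tooth geometry, m = 2.797, N = 79
classification: single-mesh tooth geometry

single-mesh tooth geometry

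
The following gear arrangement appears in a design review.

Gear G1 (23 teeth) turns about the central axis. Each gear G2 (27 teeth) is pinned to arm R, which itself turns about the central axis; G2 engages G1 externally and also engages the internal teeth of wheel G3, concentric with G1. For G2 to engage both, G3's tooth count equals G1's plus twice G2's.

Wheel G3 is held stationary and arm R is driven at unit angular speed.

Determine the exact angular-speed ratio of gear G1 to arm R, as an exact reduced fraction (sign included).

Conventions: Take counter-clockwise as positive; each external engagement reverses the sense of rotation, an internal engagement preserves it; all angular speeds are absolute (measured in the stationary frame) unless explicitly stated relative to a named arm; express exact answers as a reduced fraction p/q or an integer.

100/23

planetary set (23T centre, 27T on arm, 77T internal) — Willis relation
ring teeth: 23 + 2·27 = 77
23(ω_sun−ω_arm) = −77(ω_ring−ω_arm),  ω_ring = 0, ω_arm = 1
ω_sun = 1 − (77/23)(0−1) = 100/23
ω_out/ω_in = 100/23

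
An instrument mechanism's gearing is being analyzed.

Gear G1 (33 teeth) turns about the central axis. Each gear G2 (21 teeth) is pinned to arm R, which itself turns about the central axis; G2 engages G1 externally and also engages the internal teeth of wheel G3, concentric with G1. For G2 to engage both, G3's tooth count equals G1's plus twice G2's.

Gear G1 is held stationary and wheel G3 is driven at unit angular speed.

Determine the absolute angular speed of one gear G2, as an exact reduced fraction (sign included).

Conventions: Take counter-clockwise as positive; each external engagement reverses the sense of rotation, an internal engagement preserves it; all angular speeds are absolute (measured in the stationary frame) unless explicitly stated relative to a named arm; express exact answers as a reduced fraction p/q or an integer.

25/14

planetary set (33T centre, 21T on arm, 75T internal) — Willis relation
ring teeth: 33 + 2·21 = 75
33(ω_sun−ω_arm) = −75(ω_ring−ω_arm),  ω_sun = 0, ω_ring = 1
33(0−ω_arm) = −75(1−ω_arm)  ⇒  108·ω_arm = 75  ⇒  ω_arm = 25/36
sun–planet mesh: 33·(0−25/36) = −21·(ω_p−ω_arm)  ⇒  ω_p−ω_arm = 275/252
ω_p = 25/36 + 275/252 = 25/14
exact speed ratio = 25/14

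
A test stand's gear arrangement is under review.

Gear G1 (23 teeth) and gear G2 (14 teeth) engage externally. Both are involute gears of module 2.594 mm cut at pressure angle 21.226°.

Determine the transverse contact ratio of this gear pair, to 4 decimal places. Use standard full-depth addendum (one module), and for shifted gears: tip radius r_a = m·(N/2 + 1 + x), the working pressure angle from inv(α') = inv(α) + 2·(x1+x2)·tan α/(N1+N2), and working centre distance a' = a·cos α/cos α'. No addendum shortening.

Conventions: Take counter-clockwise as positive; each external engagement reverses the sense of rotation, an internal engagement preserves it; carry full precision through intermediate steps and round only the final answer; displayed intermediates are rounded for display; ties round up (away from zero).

recognized (one external pair, fixed centres): single-mesh tooth geometry, m = 2.594, N1 = 23, N2 = 14
base radii: r_b1 = 27.807253, r_b2 = 16.926154
tip radii: r_a1 = 32.425000, r_a2 = 20.752000
no profile shift: α' = α, a' = a
action lengths: √(r_a1²−r_b1²) = 16.677449, √(r_a2²−r_b2²) = 12.006282
base pitch p_b = π·m·cos α = 7.596440
CR = (16.677449 + 12.006282 − 47.989000·sin 21.22600°)/7.596440 = 1.488780
contact ratio ≈ 1.4888

1.4888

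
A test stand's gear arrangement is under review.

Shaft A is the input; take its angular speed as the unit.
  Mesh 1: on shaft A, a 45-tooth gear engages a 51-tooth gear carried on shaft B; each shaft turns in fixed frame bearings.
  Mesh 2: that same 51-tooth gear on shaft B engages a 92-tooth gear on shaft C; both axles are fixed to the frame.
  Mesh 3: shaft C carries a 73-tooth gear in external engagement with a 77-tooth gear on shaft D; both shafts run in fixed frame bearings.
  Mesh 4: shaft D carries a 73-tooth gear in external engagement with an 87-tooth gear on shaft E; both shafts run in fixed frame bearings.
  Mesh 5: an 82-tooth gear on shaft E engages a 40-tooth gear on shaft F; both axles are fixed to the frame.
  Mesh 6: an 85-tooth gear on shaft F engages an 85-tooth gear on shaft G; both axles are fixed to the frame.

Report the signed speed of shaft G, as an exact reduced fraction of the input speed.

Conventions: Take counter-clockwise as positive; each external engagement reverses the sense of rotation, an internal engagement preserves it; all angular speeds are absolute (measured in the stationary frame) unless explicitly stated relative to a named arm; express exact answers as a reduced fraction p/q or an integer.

655467/821744

6-mesh fixed-axis compound train (all bearings frame-fixed)
mesh 1 [45T→51T]: |ω|/ω_in = 1×45/51 = 15/17, sense flips to −
mesh 2 [51T→92T]: |ω|/ω_in = (15/17)×51/92 = 45/92, sense flips to +
mesh 3 [73T→77T]: |ω|/ω_in = (45/92)×73/77 = 3285/7084, sense flips to −
mesh 4 [73T→87T]: |ω|/ω_in = (3285/7084)×73/87 = 79935/205436, sense flips to +
mesh 5 [82T→40T]: |ω|/ω_in = (79935/205436)×82/40 = 655467/821744, sense flips to −
mesh 6 [85T→85T]: |ω|/ω_in = (655467/821744)×85/85 = 655467/821744, sense flips to +
signed output speed (× input speed) = 655467/821744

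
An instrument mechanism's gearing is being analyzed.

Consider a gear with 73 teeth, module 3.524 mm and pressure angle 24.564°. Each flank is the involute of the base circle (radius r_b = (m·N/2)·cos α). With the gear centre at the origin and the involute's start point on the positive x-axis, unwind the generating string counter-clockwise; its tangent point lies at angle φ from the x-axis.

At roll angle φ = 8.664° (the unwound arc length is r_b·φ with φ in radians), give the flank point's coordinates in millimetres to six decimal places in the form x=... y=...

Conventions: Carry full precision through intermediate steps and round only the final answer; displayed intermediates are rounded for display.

topology: single-mesh involute geometry — m = 3.524, N = 73
pitch radius r_p = m·N/2 = 3.524·73/2 = 128.626000
base radius r_b = r_p·cos α = 128.626000·cos 24.564° = 116.985024
roll angle φ = 8.664° = 0.15121533 rad
x = r_b·(cos φ + φ·sin φ) = 118.314882
y = r_b·(sin φ − φ·cos φ) = 0.134525

x=118.314882 y=0.134525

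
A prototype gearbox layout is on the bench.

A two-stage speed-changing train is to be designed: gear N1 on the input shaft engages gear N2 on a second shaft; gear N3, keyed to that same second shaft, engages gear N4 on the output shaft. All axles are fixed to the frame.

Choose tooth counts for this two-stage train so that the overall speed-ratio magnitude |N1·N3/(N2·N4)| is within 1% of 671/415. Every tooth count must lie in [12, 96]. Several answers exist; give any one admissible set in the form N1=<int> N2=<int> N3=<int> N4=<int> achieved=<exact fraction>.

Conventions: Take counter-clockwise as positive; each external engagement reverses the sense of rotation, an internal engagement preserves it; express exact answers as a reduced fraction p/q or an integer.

design class (target 671/415): fixed-axis compound train
target = 671/415 in lowest terms: an exact hit needs N1·N3 = k·671 and N2·N4 = k·415 for one integer k, every count in [12, 96]; additionally prefer no 1:1 stage (N1 ≠ N2, N3 ≠ N4)
k = 1…2: no 1:1-free in-range split of k·671 and k·415 into factor pairs; take k = 3
k = 3: N1·N3 = 2013 = 33·61, N2·N4 = 1245 = 15·83
achieved = 33·61/(15·83) = 671/415; |achieved − target| = 0 ≤ 671/41500 ✓

N1=33 N2=15 N3=61 N4=83 achieved=671/415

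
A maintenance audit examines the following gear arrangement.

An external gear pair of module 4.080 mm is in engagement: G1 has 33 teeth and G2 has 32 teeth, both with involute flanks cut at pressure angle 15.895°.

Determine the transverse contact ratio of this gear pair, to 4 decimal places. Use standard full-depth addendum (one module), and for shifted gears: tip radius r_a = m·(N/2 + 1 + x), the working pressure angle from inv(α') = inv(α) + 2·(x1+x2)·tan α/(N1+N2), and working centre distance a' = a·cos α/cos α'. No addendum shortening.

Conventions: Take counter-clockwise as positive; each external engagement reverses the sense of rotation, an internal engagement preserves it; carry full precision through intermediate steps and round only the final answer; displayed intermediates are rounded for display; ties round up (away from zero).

1.8869

recognized (one external pair, fixed centres): single-mesh tooth geometry, m = 4.080, N1 = 33, N2 = 32
base radii: r_b1 = 64.746034, r_b2 = 62.784033
tip radii: r_a1 = 71.400000, r_a2 = 69.360000
no profile shift: α' = α, a' = a
action lengths: √(r_a1²−r_b1²) = 30.098356, √(r_a2²−r_b2²) = 29.478378
base pitch p_b = π·m·cos α = 12.327616
CR = (30.098356 + 29.478378 − 132.600000·sin 15.89500°)/12.327616 = 1.886891
contact ratio ≈ 1.8869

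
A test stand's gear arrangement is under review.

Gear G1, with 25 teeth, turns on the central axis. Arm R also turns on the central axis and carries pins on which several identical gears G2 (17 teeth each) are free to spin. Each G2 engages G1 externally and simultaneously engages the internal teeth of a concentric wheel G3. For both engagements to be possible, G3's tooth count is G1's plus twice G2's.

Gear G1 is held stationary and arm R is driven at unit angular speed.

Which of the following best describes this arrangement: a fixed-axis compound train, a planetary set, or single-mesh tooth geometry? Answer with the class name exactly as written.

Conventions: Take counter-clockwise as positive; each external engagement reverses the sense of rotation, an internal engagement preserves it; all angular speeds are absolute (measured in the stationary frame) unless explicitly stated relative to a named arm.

planetary set (25T centre, 17T on arm, 59T internal) — Willis relation
classification: planetary set

planetary set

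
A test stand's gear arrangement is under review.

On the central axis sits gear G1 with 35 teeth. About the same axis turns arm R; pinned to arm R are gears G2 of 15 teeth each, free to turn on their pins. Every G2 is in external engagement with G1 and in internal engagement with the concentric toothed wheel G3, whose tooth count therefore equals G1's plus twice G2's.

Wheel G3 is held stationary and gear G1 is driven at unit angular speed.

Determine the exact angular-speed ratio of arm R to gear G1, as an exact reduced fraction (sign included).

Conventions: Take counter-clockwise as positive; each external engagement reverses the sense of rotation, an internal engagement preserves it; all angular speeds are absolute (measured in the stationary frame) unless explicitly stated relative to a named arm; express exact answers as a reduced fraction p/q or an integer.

7/20

planetary set (35T centre, 15T on arm, 65T internal) — Willis relation
ring teeth: 35 + 2·15 = 65
35(ω_sun−ω_arm) = −65(ω_ring−ω_arm),  ω_ring = 0, ω_sun = 1
35(1−ω_arm) = −65(0−ω_arm)  ⇒  100·ω_arm = 35  ⇒  ω_arm = 7/20
ω_out/ω_in = 7/20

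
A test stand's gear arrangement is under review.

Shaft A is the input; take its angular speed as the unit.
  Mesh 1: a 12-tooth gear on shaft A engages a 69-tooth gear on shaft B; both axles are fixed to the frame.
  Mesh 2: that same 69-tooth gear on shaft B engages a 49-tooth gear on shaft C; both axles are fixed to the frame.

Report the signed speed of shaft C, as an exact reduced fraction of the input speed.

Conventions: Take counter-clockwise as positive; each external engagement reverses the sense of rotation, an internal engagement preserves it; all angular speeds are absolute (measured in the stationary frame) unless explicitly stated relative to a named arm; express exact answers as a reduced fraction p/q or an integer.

2-mesh fixed-axis compound train (all bearings frame-fixed)
mesh 1 [12T→69T]: |ω|/ω_in = 1×12/69 = 4/23, sense flips to −
mesh 2 [69T→49T]: |ω|/ω_in = (4/23)×69/49 = 12/49, sense flips to +
signed output speed (× input speed) = 12/49

12/49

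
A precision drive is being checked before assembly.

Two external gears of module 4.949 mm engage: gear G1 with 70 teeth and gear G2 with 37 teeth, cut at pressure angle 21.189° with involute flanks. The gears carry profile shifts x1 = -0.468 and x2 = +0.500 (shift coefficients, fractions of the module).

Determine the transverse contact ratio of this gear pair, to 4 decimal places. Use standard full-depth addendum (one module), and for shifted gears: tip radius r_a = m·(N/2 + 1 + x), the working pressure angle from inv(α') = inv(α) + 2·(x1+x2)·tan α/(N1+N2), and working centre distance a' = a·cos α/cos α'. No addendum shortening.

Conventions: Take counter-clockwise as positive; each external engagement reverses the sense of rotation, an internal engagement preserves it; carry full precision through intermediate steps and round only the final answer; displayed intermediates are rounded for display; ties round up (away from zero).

class = single-mesh tooth geometry [involute pair 70T × 37T, m = 4.949]
base radii: r_b1 = 161.504490, r_b2 = 85.366659
tip radii: r_a1 = 175.847868, r_a2 = 98.980000
inv(α') = inv(21.189°) + 2·(-0.468+0.500)·tan α/(70+37) = 0.01806764  ⇒  α' = 21.27700°
a' = a·cos α / cos α' = 264.7715·cos 21.189°/cos 21.27700° = 264.929555
action lengths: √(r_a1²−r_b1²) = 69.561285, √(r_a2²−r_b2²) = 50.095648
base pitch p_b = π·m·cos α = 14.496609
CR = (69.561285 + 50.095648 − 264.929555·sin 21.27700°)/14.496609 = 1.622450
contact ratio ≈ 1.6225

1.6225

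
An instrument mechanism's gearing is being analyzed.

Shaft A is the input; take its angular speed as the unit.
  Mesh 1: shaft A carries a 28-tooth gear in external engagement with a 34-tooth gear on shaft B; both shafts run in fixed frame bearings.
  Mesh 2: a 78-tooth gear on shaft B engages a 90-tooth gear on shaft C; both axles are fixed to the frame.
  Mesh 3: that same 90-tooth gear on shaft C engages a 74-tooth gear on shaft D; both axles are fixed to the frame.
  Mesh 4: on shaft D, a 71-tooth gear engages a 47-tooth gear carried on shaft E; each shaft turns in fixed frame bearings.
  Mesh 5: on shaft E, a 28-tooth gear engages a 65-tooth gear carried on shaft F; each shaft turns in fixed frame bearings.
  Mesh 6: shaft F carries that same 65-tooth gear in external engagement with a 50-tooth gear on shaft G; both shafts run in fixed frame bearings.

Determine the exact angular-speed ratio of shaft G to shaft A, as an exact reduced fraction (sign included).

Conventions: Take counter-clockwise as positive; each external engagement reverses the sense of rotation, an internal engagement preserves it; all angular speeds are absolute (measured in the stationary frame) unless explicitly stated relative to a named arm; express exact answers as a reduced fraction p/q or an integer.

542724/739075

class = fixed-axis compound train [6 meshes; 6 ratios multiply, 6 sense flips]
mesh 1 [28T→34T]: running ratio 14/17, sense −
mesh 2 [78T→90T]: running ratio 182/255, sense +
mesh 3 [90T→74T]: running ratio 546/629, sense −
mesh 4 [71T→47T]: running ratio 38766/29563, sense +
mesh 5 [28T→65T]: running ratio 83496/147815, sense −
mesh 6 [65T→50T]: running ratio 542724/739075, sense +
ω_out/ω_in = 542724/739075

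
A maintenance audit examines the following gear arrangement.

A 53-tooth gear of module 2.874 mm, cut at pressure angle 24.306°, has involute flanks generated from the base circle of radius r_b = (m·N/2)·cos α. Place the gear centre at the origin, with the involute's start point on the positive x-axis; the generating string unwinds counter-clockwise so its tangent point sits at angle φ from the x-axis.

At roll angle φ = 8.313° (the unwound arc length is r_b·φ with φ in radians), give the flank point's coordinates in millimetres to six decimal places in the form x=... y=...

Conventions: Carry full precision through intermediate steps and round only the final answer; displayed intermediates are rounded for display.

single-mesh involute tooth geometry (53T wheel at module 2.874)
pitch radius r_p = m·N/2 = 2.874·53/2 = 76.161000
base radius r_b = r_p·cos α = 76.161000·cos 24.306° = 69.410103
roll angle φ = 8.313° = 0.14508922 rad
x = r_b·(cos φ + φ·sin φ) = 70.136834
y = r_b·(sin φ − φ·cos φ) = 0.070517

x=70.136834 y=0.070517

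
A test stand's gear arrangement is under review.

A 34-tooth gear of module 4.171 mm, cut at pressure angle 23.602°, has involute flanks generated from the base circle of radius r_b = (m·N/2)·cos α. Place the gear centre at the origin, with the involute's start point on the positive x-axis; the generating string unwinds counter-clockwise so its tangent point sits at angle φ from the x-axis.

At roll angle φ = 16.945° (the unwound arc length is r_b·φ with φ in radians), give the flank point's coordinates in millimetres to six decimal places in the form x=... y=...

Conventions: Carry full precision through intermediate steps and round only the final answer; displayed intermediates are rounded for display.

class = single-mesh tooth geometry [base-circle involute, m = 4.171, 34T]
pitch radius r_p = m·N/2 = 4.171·34/2 = 70.907000
base radius r_b = r_p·cos α = 70.907000·cos 23.602° = 64.975541
roll angle φ = 16.945° = 0.29574604 rad
x = r_b·(cos φ + φ·sin φ) = 67.755274
y = r_b·(sin φ − φ·cos φ) = 0.555370

x=67.755274 y=0.555370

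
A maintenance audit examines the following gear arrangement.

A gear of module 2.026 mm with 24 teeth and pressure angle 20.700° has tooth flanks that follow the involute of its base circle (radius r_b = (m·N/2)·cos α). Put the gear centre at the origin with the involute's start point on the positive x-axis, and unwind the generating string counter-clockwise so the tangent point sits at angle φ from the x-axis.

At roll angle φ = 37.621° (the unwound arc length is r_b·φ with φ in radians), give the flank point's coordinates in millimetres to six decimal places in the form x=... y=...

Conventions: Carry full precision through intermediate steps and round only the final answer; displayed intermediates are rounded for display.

topology: single-mesh involute geometry — m = 2.026, N = 24
pitch radius r_p = m·N/2 = 2.026·24/2 = 24.312000
base radius r_b = r_p·cos α = 24.312000·cos 20.700° = 22.742515
roll angle φ = 37.621° = 0.65661032 rad
x = r_b·(cos φ + φ·sin φ) = 27.129188
y = r_b·(sin φ − φ·cos φ) = 2.054942

x=27.129188 y=2.054942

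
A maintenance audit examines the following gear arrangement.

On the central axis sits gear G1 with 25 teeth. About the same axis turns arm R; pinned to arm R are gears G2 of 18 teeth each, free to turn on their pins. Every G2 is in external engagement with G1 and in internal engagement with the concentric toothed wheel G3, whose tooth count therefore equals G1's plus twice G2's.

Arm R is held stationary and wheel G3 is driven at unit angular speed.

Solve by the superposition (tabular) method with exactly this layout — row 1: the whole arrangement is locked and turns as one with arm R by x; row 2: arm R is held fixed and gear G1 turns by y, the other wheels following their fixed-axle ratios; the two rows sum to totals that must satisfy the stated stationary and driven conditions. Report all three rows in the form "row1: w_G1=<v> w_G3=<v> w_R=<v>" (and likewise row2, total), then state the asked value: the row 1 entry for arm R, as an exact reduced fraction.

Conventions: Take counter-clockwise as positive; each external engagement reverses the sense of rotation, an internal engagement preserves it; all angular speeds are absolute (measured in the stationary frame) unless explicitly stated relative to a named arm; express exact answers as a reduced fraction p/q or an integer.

row1: w_G1=0 w_G3=0 w_R=0
row2: w_G1=-61/25 w_G3=1 w_R=0
total: w_G1=-61/25 w_G3=1 w_R=0
asked value: 0

planetary set (25T centre, 18T on arm, 61T internal) — Willis relation
row 1 (train locked, turned with arm): all members turn x
row 2: sun turns y, ring = −(25/61)·y, arm 0
boundary: total ω_arm = x = 0 and total ω_ring = x − (25/61)·y = 1  ⇒  y = -61/25, x = 0
row 2 ring = −(25/61)·(-61/25) = 1
totals (row 1 + row 2): sun 0 + (-61/25) = -61/25, ring 0 + 1 = 1, arm 0 + 0 = 0
asked cell (row1, arm) = 0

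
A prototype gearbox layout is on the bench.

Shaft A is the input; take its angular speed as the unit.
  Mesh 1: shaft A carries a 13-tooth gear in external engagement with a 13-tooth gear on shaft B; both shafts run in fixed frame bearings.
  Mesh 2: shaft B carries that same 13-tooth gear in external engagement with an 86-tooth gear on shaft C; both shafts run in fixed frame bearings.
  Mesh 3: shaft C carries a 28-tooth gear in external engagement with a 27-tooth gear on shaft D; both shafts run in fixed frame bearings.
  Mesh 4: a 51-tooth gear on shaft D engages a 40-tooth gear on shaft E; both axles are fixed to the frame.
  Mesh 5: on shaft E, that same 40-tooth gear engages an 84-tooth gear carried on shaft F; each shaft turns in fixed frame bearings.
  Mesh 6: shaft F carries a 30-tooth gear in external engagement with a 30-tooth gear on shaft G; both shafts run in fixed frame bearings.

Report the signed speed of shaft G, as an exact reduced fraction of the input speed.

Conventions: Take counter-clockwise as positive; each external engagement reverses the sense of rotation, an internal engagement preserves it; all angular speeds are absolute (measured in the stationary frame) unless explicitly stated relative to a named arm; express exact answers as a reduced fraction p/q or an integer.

6-mesh fixed-axis compound train (all bearings frame-fixed)
mesh 1 [13T→13T]: |ω|/ω_in = 1×13/13 = 1, sense flips to −
mesh 2 [13T→86T]: |ω|/ω_in = 1×13/86 = 13/86, sense flips to +
mesh 3 [28T→27T]: |ω|/ω_in = (13/86)×28/27 = 182/1161, sense flips to −
mesh 4 [51T→40T]: |ω|/ω_in = (182/1161)×51/40 = 1547/7740, sense flips to +
mesh 5 [40T→84T]: |ω|/ω_in = (1547/7740)×40/84 = 221/2322, sense flips to −
mesh 6 [30T→30T]: |ω|/ω_in = (221/2322)×30/30 = 221/2322, sense flips to +
signed output speed (× input speed) = 221/2322

221/2322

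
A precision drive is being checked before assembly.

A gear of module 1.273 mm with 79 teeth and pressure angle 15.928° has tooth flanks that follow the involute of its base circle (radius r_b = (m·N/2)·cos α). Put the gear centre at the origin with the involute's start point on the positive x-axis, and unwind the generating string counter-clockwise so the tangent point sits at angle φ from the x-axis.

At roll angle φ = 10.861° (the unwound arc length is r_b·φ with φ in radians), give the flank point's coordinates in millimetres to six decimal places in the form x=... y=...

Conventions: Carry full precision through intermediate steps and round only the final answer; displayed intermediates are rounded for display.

x=49.213928 y=0.109391

single-mesh involute tooth geometry (79T wheel at module 1.273)
pitch radius r_p = m·N/2 = 1.273·79/2 = 50.283500
base radius r_b = r_p·cos α = 50.283500·cos 15.928° = 48.352981
roll angle φ = 10.861° = 0.18956021 rad
x = r_b·(cos φ + φ·sin φ) = 49.213928
y = r_b·(sin φ − φ·cos φ) = 0.109391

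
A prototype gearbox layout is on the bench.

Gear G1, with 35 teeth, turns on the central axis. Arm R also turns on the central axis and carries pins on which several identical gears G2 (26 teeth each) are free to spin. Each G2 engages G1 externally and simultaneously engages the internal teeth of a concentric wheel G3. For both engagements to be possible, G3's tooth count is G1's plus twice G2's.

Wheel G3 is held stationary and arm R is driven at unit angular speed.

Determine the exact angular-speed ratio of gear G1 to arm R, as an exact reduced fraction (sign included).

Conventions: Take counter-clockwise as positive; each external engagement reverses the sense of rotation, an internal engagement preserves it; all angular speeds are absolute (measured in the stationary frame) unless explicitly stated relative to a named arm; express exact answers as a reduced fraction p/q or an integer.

122/35

recognized (axles ride arm R): planetary set, 35/26/87 teeth
ring teeth: 35 + 2·26 = 87
35(ω_sun−ω_arm) = −87(ω_ring−ω_arm),  ω_ring = 0, ω_arm = 1
ω_sun = 1 − (87/35)(0−1) = 122/35
ω_out/ω_in = 122/35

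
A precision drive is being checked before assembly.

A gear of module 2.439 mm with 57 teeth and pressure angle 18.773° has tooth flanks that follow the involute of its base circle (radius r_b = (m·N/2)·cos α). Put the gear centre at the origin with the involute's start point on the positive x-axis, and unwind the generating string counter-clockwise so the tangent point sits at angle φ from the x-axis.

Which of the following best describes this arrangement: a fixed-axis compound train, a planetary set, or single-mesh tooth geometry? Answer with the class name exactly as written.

single-mesh tooth geometry

class = single-mesh tooth geometry [base-circle involute, m = 2.439, 57T]
classification: single-mesh tooth geometry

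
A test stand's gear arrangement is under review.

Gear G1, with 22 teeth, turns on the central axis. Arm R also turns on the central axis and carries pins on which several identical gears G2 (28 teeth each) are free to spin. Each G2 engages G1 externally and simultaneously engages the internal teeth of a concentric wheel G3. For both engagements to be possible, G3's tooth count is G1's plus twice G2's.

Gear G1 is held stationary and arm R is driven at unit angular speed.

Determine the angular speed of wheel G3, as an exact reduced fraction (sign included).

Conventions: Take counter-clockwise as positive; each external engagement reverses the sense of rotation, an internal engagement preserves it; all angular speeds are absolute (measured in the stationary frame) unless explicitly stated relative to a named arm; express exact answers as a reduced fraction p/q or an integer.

planetary set (22T centre, 28T on arm, 78T internal) — Willis relation
ring teeth: 22 + 2·28 = 78
22(ω_sun−ω_arm) = −78(ω_ring−ω_arm),  ω_sun = 0, ω_arm = 1
ω_ring = 1 − (22/78)(0−1) = 50/39
exact speed ratio = 50/39

50/39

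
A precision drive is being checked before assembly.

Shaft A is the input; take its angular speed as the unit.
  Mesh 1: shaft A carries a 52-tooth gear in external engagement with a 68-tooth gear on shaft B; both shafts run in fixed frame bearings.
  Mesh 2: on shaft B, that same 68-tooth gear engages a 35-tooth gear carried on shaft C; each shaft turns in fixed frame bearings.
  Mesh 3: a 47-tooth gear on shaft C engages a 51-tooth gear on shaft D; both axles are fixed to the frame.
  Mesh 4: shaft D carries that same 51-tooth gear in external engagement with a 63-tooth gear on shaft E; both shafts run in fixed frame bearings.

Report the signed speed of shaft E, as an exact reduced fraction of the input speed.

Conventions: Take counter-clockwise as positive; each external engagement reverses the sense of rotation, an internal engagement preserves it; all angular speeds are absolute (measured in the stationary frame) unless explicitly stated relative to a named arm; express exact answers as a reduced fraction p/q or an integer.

2444/2205

4-mesh fixed-axis compound train (all bearings frame-fixed)
mesh 1 [52T→68T]: |ω|/ω_in = 1×52/68 = 13/17, sense flips to −
mesh 2 [68T→35T]: |ω|/ω_in = (13/17)×68/35 = 52/35, sense flips to +
mesh 3 [47T→51T]: |ω|/ω_in = (52/35)×47/51 = 2444/1785, sense flips to −
mesh 4 [51T→63T]: |ω|/ω_in = (2444/1785)×51/63 = 2444/2205, sense flips to +
signed output speed (× input speed) = 2444/2205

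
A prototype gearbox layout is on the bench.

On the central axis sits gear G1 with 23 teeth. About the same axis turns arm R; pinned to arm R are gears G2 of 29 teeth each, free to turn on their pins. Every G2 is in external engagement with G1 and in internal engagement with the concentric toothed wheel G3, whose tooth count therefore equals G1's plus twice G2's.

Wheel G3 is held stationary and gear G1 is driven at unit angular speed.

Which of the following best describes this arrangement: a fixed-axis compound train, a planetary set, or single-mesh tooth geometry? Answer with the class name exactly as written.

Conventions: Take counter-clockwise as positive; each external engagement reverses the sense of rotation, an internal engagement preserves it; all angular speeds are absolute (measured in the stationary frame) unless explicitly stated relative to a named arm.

planetary set

planetary set (23T centre, 29T on arm, 81T internal) — Willis relation
classification: planetary set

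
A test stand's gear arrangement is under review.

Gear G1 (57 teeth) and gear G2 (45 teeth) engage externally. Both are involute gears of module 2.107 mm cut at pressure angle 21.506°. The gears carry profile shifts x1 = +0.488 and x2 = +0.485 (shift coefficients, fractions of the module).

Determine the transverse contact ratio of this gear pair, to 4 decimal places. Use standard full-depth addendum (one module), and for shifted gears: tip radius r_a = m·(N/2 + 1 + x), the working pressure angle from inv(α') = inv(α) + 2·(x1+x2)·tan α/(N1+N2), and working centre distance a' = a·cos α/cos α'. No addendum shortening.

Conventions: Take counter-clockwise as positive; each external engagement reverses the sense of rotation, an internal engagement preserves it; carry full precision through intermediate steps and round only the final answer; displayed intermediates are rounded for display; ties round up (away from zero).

single-mesh involute tooth geometry (57T engaging 45T at module 2.107)
base radii: r_b1 = 55.868805, r_b2 = 44.106951
tip radii: r_a1 = 63.184716, r_a2 = 50.536395
inv(α') = inv(21.506°) + 2·(+0.488+0.485)·tan α/(57+45) = 0.02619844  ⇒  α' = 23.95620°
a' = a·cos α / cos α' = 107.4570·cos 21.506°/cos 23.95620° = 109.399887
action lengths: √(r_a1²−r_b1²) = 29.512455, √(r_a2²−r_b2²) = 24.667876
base pitch p_b = π·m·cos α = 6.158492
CR = (29.512455 + 24.667876 − 109.399887·sin 23.95620°)/6.158492 = 1.584771
contact ratio ≈ 1.5848

1.5848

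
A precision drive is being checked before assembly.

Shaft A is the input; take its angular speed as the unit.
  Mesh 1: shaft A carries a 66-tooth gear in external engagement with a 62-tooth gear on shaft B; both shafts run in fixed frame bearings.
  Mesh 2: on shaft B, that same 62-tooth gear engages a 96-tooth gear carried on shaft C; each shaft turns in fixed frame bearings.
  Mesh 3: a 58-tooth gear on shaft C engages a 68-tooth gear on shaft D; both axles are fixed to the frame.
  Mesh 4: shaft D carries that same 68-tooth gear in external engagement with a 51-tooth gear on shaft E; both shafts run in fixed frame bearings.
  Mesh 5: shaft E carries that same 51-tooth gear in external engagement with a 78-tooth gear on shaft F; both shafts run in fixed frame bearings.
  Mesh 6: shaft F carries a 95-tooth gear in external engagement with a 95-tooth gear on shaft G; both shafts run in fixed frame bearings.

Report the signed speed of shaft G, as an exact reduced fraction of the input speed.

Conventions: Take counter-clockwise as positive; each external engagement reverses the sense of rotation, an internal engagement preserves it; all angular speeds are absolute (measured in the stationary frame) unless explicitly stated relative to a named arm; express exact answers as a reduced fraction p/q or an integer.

319/624

6-mesh fixed-axis compound train (all bearings frame-fixed)
mesh 1 [66T→62T]: |ω|/ω_in = 1×66/62 = 33/31, sense flips to −
mesh 2 [62T→96T]: |ω|/ω_in = (33/31)×62/96 = 11/16, sense flips to +
mesh 3 [58T→68T]: |ω|/ω_in = (11/16)×58/68 = 319/544, sense flips to −
mesh 4 [68T→51T]: |ω|/ω_in = (319/544)×68/51 = 319/408, sense flips to +
mesh 5 [51T→78T]: |ω|/ω_in = (319/408)×51/78 = 319/624, sense flips to −
mesh 6 [95T→95T]: |ω|/ω_in = (319/624)×95/95 = 319/624, sense flips to +
signed output speed (× input speed) = 319/624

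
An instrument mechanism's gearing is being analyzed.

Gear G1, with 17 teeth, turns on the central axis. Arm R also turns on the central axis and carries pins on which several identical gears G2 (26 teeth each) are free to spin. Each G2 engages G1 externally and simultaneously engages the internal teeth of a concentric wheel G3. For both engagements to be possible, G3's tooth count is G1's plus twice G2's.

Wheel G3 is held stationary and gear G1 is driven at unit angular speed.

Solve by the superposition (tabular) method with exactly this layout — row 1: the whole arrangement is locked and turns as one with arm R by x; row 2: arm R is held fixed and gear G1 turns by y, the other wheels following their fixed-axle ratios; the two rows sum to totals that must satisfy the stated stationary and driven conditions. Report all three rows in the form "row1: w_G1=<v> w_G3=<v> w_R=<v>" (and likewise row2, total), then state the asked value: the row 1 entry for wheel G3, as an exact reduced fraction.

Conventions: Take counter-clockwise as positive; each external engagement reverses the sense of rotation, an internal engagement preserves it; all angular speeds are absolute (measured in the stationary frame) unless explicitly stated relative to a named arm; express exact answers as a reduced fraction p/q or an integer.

planetary set (17T centre, 26T on arm, 69T internal) — Willis relation
row 1 (train locked, turned with arm): all members turn x
row 2 (arm held, sun turns y): ω_ring = −(17/69)·y, ω_arm = 0
boundary: total ω_ring = x − (17/69)·y = 0 and total ω_sun = x + y = 1  ⇒  y = 69/86, x = 17/86
row 2 ring = −(17/69)·69/86 = -17/86
totals (row 1 + row 2): sun 17/86 + 69/86 = 1, ring 17/86 + (-17/86) = 0, arm 17/86 + 0 = 17/86
asked cell (row1, ring) = 17/86

row1: w_G1=17/86 w_G3=17/86 w_R=17/86
row2: w_G1=69/86 w_G3=-17/86 w_R=0
total: w_G1=1 w_G3=0 w_R=17/86
asked value: 17/86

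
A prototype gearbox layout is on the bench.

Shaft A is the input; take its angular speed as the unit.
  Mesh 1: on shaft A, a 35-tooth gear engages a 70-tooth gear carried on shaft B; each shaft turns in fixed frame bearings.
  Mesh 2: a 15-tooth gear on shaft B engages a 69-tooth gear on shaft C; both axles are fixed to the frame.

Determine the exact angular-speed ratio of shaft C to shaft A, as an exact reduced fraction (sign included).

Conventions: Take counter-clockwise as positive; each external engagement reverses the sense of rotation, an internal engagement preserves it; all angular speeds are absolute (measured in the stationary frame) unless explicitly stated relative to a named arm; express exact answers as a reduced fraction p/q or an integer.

class = fixed-axis compound train [2 meshes; 2 ratios multiply, 2 sense flips]
mesh 1 [35T→70T]: running ratio 1/2, sense −
mesh 2 [15T→69T]: running ratio 5/46, sense +
ω_out/ω_in = 5/46

5/46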